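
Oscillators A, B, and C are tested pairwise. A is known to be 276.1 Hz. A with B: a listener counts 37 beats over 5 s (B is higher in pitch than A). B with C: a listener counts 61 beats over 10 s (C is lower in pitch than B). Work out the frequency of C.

A–B: Beat frequency = 37/5 = 7.4 Hz.
B is above A, so f_B = 276.1 + 7.4 = 283.5 Hz.
B–C: Beat frequency = 61/10 = 6.1 Hz.
C is below B, so f_C = 283.5 − 6.1 = 277.4 Hz.

277.4 Hz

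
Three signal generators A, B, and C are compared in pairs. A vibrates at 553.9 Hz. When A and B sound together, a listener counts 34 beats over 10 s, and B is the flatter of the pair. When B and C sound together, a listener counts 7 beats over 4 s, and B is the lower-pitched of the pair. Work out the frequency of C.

552.25 Hz

A–B: Beat frequency = 34/10 = 3.4 Hz.
B is below A, so f_B = 553.9 − 3.4 = 550.5 Hz.
B–C: Beat frequency = 7/4 = 1.75 Hz.
C is above B, so f_C = 550.5 + 1.75 = 552.25 Hz.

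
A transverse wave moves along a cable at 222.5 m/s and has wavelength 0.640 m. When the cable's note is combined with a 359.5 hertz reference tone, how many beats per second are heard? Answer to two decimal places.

11.84 Hz

Source frequency f = v/λ = 222.5/0.640 = 347.6562 Hz.
f_beat = |347.6562 − 359.5| = 11.84 Hz.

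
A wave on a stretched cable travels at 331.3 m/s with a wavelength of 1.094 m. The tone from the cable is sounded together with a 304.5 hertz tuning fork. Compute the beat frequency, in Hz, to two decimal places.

1.67 Hz

Source frequency f = v/λ = 331.3/1.094 = 302.8336 Hz.
f_beat = |302.8336 − 304.5| = 1.67 Hz.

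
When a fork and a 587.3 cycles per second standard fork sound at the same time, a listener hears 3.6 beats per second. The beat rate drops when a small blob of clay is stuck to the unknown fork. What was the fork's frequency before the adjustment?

|f − 587.3| = 3.6, so the fork was at either 583.7 Hz or 590.9 Hz.
Adding mass to a fork lowers its frequency; the adjustment lowers the fork's frequency.
The beat rate fell, so the adjustment moved the fork toward 587.3 Hz — it must have started above the reference.

590.9 Hz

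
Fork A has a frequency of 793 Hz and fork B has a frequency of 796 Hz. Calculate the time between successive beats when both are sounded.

0.333 s

f_beat = |793 − 796| = 3 Hz.
Beat period T = 1 / f_beat = 1 / 3 s.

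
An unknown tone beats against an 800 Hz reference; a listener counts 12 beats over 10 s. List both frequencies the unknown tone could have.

798.8 Hz or 801.2 Hz

Beat frequency = 12/10 = 1.2 Hz.
|f − 800| = 1.2, so f = 800 ± 1.2.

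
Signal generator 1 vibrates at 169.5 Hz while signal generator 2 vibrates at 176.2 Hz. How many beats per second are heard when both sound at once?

6.7 Hz

f_beat = |f₁ − f₂|.
|169.5 − 176.2| = 6.7 Hz.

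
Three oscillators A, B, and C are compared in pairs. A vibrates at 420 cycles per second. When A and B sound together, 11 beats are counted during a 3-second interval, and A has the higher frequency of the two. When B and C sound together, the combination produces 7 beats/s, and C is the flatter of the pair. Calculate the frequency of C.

409.3333 Hz

A–B: Beat frequency = 11/3 = 3.6667 Hz.
B is below A, so f_B = 420 − 3.6667 = 416.3333 Hz.
C is below B, so f_C = 416.3333 − 7 = 409.3333 Hz.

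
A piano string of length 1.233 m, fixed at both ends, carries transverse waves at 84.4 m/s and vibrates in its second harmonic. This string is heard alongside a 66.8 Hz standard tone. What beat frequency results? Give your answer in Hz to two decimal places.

1.65 Hz

For a string fixed at both ends, f_n = n·v/(2L) = 2·84.4/(2·1.233) = 68.4509 Hz.
f_beat = |68.4509 − 66.8| = 1.65 Hz.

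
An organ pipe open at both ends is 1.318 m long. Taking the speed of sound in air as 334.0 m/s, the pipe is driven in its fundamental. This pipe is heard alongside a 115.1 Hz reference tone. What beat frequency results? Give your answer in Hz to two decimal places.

Open pipe: f_n = n·v/(2L) = 1·334.0/(2·1.318) = 126.7071 Hz.
f_beat = |126.7071 − 115.1| = 11.61 Hz.

11.61 Hz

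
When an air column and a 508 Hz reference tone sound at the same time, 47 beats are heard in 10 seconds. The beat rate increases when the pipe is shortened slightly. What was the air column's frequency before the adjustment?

Beat frequency = 47/10 = 4.7 Hz.
|f − 508| = 4.7, so the air column was at either 503.3 Hz or 512.7 Hz.
A shorter pipe has a higher fundamental; the adjustment raises the air column's frequency.
The beat rate rose, so the adjustment moved the air column further from 508 Hz — it was already above the reference.

512.7 Hz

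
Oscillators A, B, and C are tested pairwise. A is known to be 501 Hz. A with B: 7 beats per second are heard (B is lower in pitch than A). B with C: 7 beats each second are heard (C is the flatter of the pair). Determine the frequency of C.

B is below A, so f_B = 501 − 7 = 494 Hz.
C is below B, so f_C = 494 − 7 = 487 Hz.

487 Hz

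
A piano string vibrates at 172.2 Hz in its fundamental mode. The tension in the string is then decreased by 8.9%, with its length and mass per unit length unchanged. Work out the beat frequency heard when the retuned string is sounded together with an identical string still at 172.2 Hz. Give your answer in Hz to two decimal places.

For a string, f ∝ √T, so the new frequency is 172.2·√0.911 = 164.3586 Hz.
f_beat = |164.3586 − 172.2| = 7.84 Hz.

7.84 Hz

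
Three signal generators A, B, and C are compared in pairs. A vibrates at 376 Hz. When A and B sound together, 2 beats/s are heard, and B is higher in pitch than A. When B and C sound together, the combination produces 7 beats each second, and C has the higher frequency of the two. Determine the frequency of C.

B is above A, so f_B = 376 + 2 = 378 Hz.
C is above B, so f_C = 378 + 7 = 385 Hz.

385 Hz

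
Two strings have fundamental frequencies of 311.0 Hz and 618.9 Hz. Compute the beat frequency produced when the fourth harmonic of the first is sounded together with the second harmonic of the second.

Fourth harmonic of the first: 4·311.0 = 1244.0 Hz.
Second harmonic of the second: 2·618.9 = 1237.8 Hz.
f_beat = |1244.0 − 1237.8| = 6.2 Hz.

6.2 Hz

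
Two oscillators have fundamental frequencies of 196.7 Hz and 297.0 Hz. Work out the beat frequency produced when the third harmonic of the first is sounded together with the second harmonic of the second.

Third harmonic of the first: 3·196.7 = 590.1 Hz.
Second harmonic of the second: 2·297.0 = 594.0 Hz.
f_beat = |590.1 − 594.0| = 3.9 Hz.

3.9 Hz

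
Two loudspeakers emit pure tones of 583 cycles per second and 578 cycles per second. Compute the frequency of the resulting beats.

5 Hz

f_beat = |f₁ − f₂|.
|583 − 578| = 5 Hz.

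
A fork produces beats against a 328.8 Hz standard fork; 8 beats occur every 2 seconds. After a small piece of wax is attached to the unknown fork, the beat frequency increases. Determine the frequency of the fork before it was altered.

324.8 Hz

Beat frequency = 8/2 = 4 Hz.
|f − 328.8| = 4, so the fork was at either 324.8 Hz or 332.8 Hz.
Loading a fork with wax lowers its frequency; the adjustment lowers the fork's frequency.
The beat rate rose, so the adjustment moved the fork further from 328.8 Hz — it was already below the reference.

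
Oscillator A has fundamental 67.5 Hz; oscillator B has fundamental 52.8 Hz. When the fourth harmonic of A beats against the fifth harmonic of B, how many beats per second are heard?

6.0 Hz

Fourth harmonic of the first: 4·67.5 = 270.0 Hz.
Fifth harmonic of the second: 5·52.8 = 264.0 Hz.
f_beat = |270.0 − 264.0| = 6.0 Hz.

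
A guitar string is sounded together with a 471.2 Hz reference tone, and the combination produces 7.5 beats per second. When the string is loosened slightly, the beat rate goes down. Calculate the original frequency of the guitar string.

478.7 Hz

|f − 471.2| = 7.5, so the guitar string was at either 463.7 Hz or 478.7 Hz.
Reducing tension lowers a string's frequency; the adjustment lowers the guitar string's frequency.
The beat rate fell, so the adjustment moved the guitar string toward 471.2 Hz — it must have started above the reference.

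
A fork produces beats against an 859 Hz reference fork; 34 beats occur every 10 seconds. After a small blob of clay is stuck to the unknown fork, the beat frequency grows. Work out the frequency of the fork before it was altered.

Beat frequency = 34/10 = 3.4 Hz.
|f − 859| = 3.4, so the fork was at either 855.6 Hz or 862.4 Hz.
Adding mass to a fork lowers its frequency; the adjustment lowers the fork's frequency.
The beat rate rose, so the adjustment moved the fork further from 859 Hz — it was already below the reference.

855.6 Hz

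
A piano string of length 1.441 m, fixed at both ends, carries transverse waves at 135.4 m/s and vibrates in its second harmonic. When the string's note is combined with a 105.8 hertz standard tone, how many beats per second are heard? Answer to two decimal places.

11.84 Hz

For a string fixed at both ends, f_n = n·v/(2L) = 2·135.4/(2·1.441) = 93.9625 Hz.
f_beat = |93.9625 − 105.8| = 11.84 Hz.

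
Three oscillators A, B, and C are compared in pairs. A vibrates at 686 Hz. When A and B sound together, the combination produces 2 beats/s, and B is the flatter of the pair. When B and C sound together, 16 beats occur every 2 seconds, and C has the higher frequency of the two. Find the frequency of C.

692 Hz

B is below A, so f_B = 686 − 2 = 684 Hz.
B–C: Beat frequency = 16/2 = 8 Hz.
C is above B, so f_C = 684 + 8 = 692 Hz.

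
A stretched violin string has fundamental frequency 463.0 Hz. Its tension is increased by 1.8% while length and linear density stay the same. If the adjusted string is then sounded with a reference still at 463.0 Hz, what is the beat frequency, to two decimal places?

For a string, f ∝ √T, so the new frequency is 463.0·√1.018 = 467.1484 Hz.
f_beat = |467.1484 − 463.0| = 4.15 Hz.

4.15 Hz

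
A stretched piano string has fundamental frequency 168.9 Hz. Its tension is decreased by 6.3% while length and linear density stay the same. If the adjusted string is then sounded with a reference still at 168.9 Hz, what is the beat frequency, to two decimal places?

5.41 Hz

For a string, f ∝ √T, so the new frequency is 168.9·√0.937 = 163.4931 Hz.
f_beat = |163.4931 − 168.9| = 5.41 Hz.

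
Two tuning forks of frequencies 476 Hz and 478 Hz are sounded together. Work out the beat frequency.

2 Hz

Beats arise from superposition of two nearby frequencies; the beat rate is |f₁ − f₂|.
|476 − 478| = 2 Hz.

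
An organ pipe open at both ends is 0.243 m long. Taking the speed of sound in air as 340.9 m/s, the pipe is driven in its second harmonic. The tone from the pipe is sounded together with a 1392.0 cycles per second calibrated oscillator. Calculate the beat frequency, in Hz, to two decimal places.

Open pipe: f_n = n·v/(2L) = 2·340.9/(2·0.243) = 1402.8807 Hz.
f_beat = |1402.8807 − 1392.0| = 10.88 Hz.

10.88 Hz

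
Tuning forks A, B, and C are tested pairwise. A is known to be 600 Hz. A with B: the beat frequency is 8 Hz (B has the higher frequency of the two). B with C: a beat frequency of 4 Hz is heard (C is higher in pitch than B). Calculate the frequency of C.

B is above A, so f_B = 600 + 8 = 608 Hz.
C is above B, so f_C = 608 + 4 = 612 Hz.

612 Hz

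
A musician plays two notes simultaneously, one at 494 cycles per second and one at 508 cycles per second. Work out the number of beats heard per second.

14 Hz

f_beat = |f₁ − f₂|.
|494 − 508| = 14 Hz.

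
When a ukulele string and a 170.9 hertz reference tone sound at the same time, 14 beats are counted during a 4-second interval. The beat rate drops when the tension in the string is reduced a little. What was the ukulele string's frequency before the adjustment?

174.4 Hz

Beat frequency = 14/4 = 3.5 Hz.
|f − 170.9| = 3.5, so the ukulele string was at either 167.4 Hz or 174.4 Hz.
Lower tension means lower frequency; the adjustment lowers the ukulele string's frequency.
The beat rate fell, so the adjustment moved the ukulele string toward 170.9 Hz — it must have started above the reference.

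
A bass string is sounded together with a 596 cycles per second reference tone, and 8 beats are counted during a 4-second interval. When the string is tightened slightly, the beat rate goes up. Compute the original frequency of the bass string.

Beat frequency = 8/4 = 2 Hz.
|f − 596| = 2, so the bass string was at either 594 Hz or 598 Hz.
Increasing tension raises a string's frequency; the adjustment raises the bass string's frequency.
The beat rate rose, so the adjustment moved the bass string further from 596 Hz — it was already above the reference.

598 Hz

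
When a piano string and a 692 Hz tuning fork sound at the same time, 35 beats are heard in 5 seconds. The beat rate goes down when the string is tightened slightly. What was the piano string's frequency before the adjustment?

685 Hz

Beat frequency = 35/5 = 7 Hz.
|f − 692| = 7, so the piano string was at either 685 Hz or 699 Hz.
Increasing tension raises a string's frequency; the adjustment raises the piano string's frequency.
The beat rate fell, so the adjustment moved the piano string toward 692 Hz — it must have started below the reference.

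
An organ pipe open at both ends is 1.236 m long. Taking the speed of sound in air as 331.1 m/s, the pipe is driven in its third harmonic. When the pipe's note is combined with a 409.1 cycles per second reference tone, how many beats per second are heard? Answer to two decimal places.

Open pipe: f_n = n·v/(2L) = 3·331.1/(2·1.236) = 401.8204 Hz.
f_beat = |401.8204 − 409.1| = 7.28 Hz.

7.28 Hz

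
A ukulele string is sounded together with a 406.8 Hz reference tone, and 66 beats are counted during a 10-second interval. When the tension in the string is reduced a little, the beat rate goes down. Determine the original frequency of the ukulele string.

413.4 Hz

Beat frequency = 66/10 = 6.6 Hz.
|f − 406.8| = 6.6, so the ukulele string was at either 400.2 Hz or 413.4 Hz.
Lower tension means lower frequency; the adjustment lowers the ukulele string's frequency.
The beat rate fell, so the adjustment moved the ukulele string toward 406.8 Hz — it must have started above the reference.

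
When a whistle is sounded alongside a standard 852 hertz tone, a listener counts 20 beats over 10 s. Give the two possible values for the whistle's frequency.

850 Hz or 854 Hz

Beat frequency = 20/10 = 2 Hz.
|f − 852| = 2, so f = 852 ± 2.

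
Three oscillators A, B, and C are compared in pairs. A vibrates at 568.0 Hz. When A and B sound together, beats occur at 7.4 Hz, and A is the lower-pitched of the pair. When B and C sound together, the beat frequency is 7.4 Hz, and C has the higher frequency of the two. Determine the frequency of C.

582.8 Hz

B is above A, so f_B = 568.0 + 7.4 = 575.4 Hz.
C is above B, so f_C = 575.4 + 7.4 = 582.8 Hz.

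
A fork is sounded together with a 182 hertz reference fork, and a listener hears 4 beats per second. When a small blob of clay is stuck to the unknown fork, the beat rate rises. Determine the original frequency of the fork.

|f − 182| = 4, so the fork was at either 178 Hz or 186 Hz.
Adding mass to a fork lowers its frequency; the adjustment lowers the fork's frequency.
The beat rate rose, so the adjustment moved the fork further from 182 Hz — it was already below the reference.

178 Hz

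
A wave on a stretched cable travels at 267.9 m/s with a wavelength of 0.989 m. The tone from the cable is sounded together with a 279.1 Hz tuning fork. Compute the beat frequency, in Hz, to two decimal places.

8.22 Hz

Source frequency f = v/λ = 267.9/0.989 = 270.8797 Hz.
f_beat = |270.8797 − 279.1| = 8.22 Hz.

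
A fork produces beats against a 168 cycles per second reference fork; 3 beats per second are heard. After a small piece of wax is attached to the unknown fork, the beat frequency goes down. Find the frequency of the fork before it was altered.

|f − 168| = 3, so the fork was at either 165 Hz or 171 Hz.
Loading a fork with wax lowers its frequency; the adjustment lowers the fork's frequency.
The beat rate fell, so the adjustment moved the fork toward 168 Hz — it must have started above the reference.

171 Hz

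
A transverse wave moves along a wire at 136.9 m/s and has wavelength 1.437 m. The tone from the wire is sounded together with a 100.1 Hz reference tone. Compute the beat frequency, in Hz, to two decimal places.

4.83 Hz

Source frequency f = v/λ = 136.9/1.437 = 95.2679 Hz.
f_beat = |95.2679 − 100.1| = 4.83 Hz.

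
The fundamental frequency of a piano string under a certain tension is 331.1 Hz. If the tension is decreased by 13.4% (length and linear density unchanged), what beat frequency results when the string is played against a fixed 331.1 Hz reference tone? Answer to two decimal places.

For a string, f ∝ √T, so the new frequency is 331.1·√0.866 = 308.1187 Hz.
f_beat = |308.1187 − 331.1| = 22.98 Hz.

22.98 Hz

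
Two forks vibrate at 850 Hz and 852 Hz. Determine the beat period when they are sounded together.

0.500 s

f_beat = |850 − 852| = 2 Hz.
Beat period T = 1 / f_beat = 1 / 2 s.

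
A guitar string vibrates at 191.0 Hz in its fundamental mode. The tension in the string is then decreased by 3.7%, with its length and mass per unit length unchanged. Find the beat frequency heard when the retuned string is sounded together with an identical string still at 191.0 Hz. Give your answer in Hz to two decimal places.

For a string, f ∝ √T, so the new frequency is 191.0·√0.963 = 187.4332 Hz.
f_beat = |187.4332 − 191.0| = 3.57 Hz.

3.57 Hz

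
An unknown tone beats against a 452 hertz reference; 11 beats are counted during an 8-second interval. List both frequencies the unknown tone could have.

450.625 Hz or 453.375 Hz

Beat frequency = 11/8 = 1.375 Hz.
|f − 452| = 1.375, so f = 452 ± 1.375.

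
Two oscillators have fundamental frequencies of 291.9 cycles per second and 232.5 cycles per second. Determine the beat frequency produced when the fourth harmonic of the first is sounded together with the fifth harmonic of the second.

5.1 Hz

Fourth harmonic of the first: 4·291.9 = 1167.6 Hz.
Fifth harmonic of the second: 5·232.5 = 1162.5 Hz.
f_beat = |1167.6 − 1162.5| = 5.1 Hz.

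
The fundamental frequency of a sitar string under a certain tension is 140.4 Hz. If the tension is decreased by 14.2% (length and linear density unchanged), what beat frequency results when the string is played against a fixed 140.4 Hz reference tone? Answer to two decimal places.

10.35 Hz

For a string, f ∝ √T, so the new frequency is 140.4·√0.858 = 130.0501 Hz.
f_beat = |130.0501 − 140.4| = 10.35 Hz.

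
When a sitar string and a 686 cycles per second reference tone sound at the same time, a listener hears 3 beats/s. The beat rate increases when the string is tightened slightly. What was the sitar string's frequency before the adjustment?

689 Hz

|f − 686| = 3, so the sitar string was at either 683 Hz or 689 Hz.
Increasing tension raises a string's frequency; the adjustment raises the sitar string's frequency.
The beat rate rose, so the adjustment moved the sitar string further from 686 Hz — it was already above the reference.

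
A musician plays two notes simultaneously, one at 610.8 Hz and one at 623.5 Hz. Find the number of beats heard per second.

The beat frequency equals the magnitude of the frequency difference.
|610.8 − 623.5| = 12.7 Hz.

12.7 Hz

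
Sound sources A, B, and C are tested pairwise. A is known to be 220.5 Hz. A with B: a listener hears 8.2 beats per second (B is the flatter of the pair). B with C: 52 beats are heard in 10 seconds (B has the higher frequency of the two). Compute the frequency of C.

207.1 Hz

B is below A, so f_B = 220.5 − 8.2 = 212.3 Hz.
B–C: Beat frequency = 52/10 = 5.2 Hz.
C is below B, so f_C = 212.3 − 5.2 = 207.1 Hz.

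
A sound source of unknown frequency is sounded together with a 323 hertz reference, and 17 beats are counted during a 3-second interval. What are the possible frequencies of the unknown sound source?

317.3333 Hz or 328.6667 Hz

Beat frequency = 17/3 = 5.6667 Hz.
|f − 323| = 5.6667, so f = 323 ± 5.6667.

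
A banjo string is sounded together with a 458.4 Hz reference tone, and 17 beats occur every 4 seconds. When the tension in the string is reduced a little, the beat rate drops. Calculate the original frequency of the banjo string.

Beat frequency = 17/4 = 4.25 Hz.
|f − 458.4| = 4.25, so the banjo string was at either 454.15 Hz or 462.65 Hz.
Lower tension means lower frequency; the adjustment lowers the banjo string's frequency.
The beat rate fell, so the adjustment moved the banjo string toward 458.4 Hz — it must have started above the reference.

462.65 Hz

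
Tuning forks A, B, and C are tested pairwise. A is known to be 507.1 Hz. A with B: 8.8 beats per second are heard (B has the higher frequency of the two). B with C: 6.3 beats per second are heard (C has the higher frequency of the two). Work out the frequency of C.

522.2 Hz

B is above A, so f_B = 507.1 + 8.8 = 515.9 Hz.
C is above B, so f_C = 515.9 + 6.3 = 522.2 Hz.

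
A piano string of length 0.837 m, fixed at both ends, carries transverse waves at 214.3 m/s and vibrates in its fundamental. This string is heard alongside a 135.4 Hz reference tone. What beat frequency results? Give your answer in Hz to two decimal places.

7.38 Hz

For a string fixed at both ends, f_n = n·v/(2L) = 1·214.3/(2·0.837) = 128.0167 Hz.
f_beat = |128.0167 − 135.4| = 7.38 Hz.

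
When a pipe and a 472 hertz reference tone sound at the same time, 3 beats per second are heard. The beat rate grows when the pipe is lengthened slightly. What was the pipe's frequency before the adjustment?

469 Hz

|f − 472| = 3, so the pipe was at either 469 Hz or 475 Hz.
A longer pipe has a lower fundamental; the adjustment lowers the pipe's frequency.
The beat rate rose, so the adjustment moved the pipe further from 472 Hz — it was already below the reference.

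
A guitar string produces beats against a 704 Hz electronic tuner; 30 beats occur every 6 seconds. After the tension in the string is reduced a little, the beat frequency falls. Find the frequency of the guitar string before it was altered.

Beat frequency = 30/6 = 5 Hz.
|f − 704| = 5, so the guitar string was at either 699 Hz or 709 Hz.
Lower tension means lower frequency; the adjustment lowers the guitar string's frequency.
The beat rate fell, so the adjustment moved the guitar string toward 704 Hz — it must have started above the reference.

709 Hz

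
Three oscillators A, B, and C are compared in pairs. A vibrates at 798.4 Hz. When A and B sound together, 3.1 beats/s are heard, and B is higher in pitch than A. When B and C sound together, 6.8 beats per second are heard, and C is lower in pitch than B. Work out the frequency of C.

B is above A, so f_B = 798.4 + 3.1 = 801.5 Hz.
C is below B, so f_C = 801.5 − 6.8 = 794.7 Hz.

794.7 Hz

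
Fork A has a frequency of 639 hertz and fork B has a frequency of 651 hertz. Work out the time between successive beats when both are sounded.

f_beat = |639 − 651| = 12 Hz.
Beat period T = 1 / f_beat = 1 / 12 s.

0.083 s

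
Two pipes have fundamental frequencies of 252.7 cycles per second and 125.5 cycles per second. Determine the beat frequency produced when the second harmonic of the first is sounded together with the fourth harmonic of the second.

Second harmonic of the first: 2·252.7 = 505.4 Hz.
Fourth harmonic of the second: 4·125.5 = 502.0 Hz.
f_beat = |505.4 − 502.0| = 3.4 Hz.

3.4 Hz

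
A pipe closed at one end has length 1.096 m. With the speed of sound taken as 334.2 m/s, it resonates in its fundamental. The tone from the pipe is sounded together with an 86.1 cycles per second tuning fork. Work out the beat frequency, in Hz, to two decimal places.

Closed pipe (odd harmonics): f_n = n·v/(4L) = 1·334.2/(4·1.096) = 76.2318 Hz.
f_beat = |76.2318 − 86.1| = 9.87 Hz.

9.87 Hz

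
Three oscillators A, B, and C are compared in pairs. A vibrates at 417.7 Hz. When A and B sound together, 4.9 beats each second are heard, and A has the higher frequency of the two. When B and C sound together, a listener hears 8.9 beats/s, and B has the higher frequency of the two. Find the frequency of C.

B is below A, so f_B = 417.7 − 4.9 = 412.8 Hz.
C is below B, so f_C = 412.8 − 8.9 = 403.9 Hz.

403.9 Hz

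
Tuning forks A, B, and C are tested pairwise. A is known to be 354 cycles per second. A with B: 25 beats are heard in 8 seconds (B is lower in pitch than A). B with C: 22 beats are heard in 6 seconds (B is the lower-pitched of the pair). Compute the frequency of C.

354.5417 Hz

A–B: Beat frequency = 25/8 = 3.125 Hz.
B is below A, so f_B = 354 − 3.125 = 350.875 Hz.
B–C: Beat frequency = 22/6 = 3.6667 Hz.
C is above B, so f_C = 350.875 + 3.6667 = 354.5417 Hz.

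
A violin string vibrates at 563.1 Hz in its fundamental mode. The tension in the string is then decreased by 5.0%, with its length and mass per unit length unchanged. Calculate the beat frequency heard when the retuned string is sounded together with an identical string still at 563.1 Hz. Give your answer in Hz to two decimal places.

For a string, f ∝ √T, so the new frequency is 563.1·√0.950 = 548.8420 Hz.
f_beat = |548.8420 − 563.1| = 14.26 Hz.

14.26 Hz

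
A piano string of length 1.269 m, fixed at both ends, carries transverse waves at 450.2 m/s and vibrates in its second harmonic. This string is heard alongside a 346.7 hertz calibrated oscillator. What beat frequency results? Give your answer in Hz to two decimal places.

For a string fixed at both ends, f_n = n·v/(2L) = 2·450.2/(2·1.269) = 354.7675 Hz.
f_beat = |354.7675 − 346.7| = 8.07 Hz.

8.07 Hz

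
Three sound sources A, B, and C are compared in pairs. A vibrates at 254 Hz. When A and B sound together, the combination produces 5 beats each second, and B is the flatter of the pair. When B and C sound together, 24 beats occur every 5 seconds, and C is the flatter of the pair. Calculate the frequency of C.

244.2 Hz

B is below A, so f_B = 254 − 5 = 249 Hz.
B–C: Beat frequency = 24/5 = 4.8 Hz.
C is below B, so f_C = 249 − 4.8 = 244.2 Hz.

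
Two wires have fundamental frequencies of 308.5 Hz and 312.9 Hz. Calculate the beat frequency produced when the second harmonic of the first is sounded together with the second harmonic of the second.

8.8 Hz

Second harmonic of the first: 2·308.5 = 617.0 Hz.
Second harmonic of the second: 2·312.9 = 625.8 Hz.
f_beat = |617.0 − 625.8| = 8.8 Hz.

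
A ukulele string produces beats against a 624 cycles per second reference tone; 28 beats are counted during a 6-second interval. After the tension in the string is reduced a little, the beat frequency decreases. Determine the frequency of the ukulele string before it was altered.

Beat frequency = 28/6 = 4.6667 Hz.
|f − 624| = 4.6667, so the ukulele string was at either 619.3333 Hz or 628.6667 Hz.
Lower tension means lower frequency; the adjustment lowers the ukulele string's frequency.
The beat rate fell, so the adjustment moved the ukulele string toward 624 Hz — it must have started above the reference.

628.6667 Hz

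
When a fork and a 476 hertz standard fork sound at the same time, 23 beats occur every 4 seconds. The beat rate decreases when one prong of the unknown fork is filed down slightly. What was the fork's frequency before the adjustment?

Beat frequency = 23/4 = 5.75 Hz.
|f − 476| = 5.75, so the fork was at either 470.25 Hz or 481.75 Hz.
Filing a prong removes mass and raises the fork's frequency; the adjustment raises the fork's frequency.
The beat rate fell, so the adjustment moved the fork toward 476 Hz — it must have started below the reference.

470.25 Hz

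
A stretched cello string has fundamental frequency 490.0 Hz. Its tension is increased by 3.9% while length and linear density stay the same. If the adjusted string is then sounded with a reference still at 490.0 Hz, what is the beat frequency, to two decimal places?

9.46 Hz

For a string, f ∝ √T, so the new frequency is 490.0·√1.039 = 499.4636 Hz.
f_beat = |499.4636 − 490.0| = 9.46 Hz.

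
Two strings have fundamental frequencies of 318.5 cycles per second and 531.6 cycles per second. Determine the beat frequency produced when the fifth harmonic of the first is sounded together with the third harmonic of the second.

2.3 Hz

Fifth harmonic of the first: 5·318.5 = 1592.5 Hz.
Third harmonic of the second: 3·531.6 = 1594.8 Hz.
f_beat = |1592.5 − 1594.8| = 2.3 Hz.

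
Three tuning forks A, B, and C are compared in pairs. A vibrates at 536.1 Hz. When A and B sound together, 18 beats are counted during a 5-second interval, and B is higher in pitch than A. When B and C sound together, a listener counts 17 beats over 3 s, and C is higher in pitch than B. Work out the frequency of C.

545.3667 Hz

A–B: Beat frequency = 18/5 = 3.6 Hz.
B is above A, so f_B = 536.1 + 3.6 = 539.7 Hz.
B–C: Beat frequency = 17/3 = 5.6667 Hz.
C is above B, so f_C = 539.7 + 5.6667 = 545.3667 Hz.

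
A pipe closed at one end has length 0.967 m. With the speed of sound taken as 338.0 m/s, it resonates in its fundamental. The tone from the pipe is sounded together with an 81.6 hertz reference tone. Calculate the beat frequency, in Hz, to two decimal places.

5.78 Hz

Closed pipe (odd harmonics): f_n = n·v/(4L) = 1·338.0/(4·0.967) = 87.3837 Hz.
f_beat = |87.3837 − 81.6| = 5.78 Hz.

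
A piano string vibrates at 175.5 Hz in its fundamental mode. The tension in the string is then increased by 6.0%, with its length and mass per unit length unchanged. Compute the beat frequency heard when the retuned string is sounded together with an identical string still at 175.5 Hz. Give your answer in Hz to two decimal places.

For a string, f ∝ √T, so the new frequency is 175.5·√1.060 = 180.6883 Hz.
f_beat = |180.6883 − 175.5| = 5.19 Hz.

5.19 Hz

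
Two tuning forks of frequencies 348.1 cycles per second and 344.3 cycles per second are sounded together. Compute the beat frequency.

3.8 Hz

f_beat = |f₁ − f₂|.
|348.1 − 344.3| = 3.8 Hz.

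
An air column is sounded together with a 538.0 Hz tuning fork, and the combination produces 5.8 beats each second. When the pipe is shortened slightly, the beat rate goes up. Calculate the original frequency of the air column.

|f − 538.0| = 5.8, so the air column was at either 532.2 Hz or 543.8 Hz.
A shorter pipe has a higher fundamental; the adjustment raises the air column's frequency.
The beat rate rose, so the adjustment moved the air column further from 538.0 Hz — it was already above the reference.

543.8 Hz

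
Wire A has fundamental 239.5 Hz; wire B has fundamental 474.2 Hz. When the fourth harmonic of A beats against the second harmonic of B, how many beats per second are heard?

9.6 Hz

Fourth harmonic of the first: 4·239.5 = 958.0 Hz.
Second harmonic of the second: 2·474.2 = 948.4 Hz.
f_beat = |958.0 − 948.4| = 9.6 Hz.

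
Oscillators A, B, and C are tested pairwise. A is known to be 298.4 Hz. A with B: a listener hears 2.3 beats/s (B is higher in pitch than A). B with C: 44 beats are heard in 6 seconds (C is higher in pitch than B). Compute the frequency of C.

B is above A, so f_B = 298.4 + 2.3 = 300.7 Hz.
B–C: Beat frequency = 44/6 = 7.3333 Hz.
C is above B, so f_C = 300.7 + 7.3333 = 308.0333 Hz.

308.0333 Hz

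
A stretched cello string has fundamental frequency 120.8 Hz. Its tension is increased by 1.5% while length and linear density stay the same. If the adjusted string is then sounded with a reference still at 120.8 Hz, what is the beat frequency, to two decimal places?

0.90 Hz

For a string, f ∝ √T, so the new frequency is 120.8·√1.015 = 121.7026 Hz.
f_beat = |121.7026 − 120.8| = 0.90 Hz.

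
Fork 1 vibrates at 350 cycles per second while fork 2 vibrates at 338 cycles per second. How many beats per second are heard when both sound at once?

f_beat = |f₁ − f₂|.
|350 − 338| = 12 Hz.

12 Hz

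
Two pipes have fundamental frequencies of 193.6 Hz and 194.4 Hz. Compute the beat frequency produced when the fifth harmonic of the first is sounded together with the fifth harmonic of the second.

Fifth harmonic of the first: 5·193.6 = 968.0 Hz.
Fifth harmonic of the second: 5·194.4 = 972.0 Hz.
f_beat = |968.0 − 972.0| = 4.0 Hz.

4.0 Hz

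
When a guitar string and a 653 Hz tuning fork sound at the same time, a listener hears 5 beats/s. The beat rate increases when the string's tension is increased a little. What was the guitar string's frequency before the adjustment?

658 Hz

|f − 653| = 5, so the guitar string was at either 648 Hz or 658 Hz.
Higher tension means higher frequency; the adjustment raises the guitar string's frequency.
The beat rate rose, so the adjustment moved the guitar string further from 653 Hz — it was already above the reference.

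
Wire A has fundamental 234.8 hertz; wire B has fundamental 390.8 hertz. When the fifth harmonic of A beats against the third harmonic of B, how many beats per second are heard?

1.6 Hz

Fifth harmonic of the first: 5·234.8 = 1174.0 Hz.
Third harmonic of the second: 3·390.8 = 1172.4 Hz.
f_beat = |1174.0 − 1172.4| = 1.6 Hz.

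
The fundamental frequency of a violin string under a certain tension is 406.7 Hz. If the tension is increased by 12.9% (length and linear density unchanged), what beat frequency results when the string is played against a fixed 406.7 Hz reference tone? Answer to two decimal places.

For a string, f ∝ √T, so the new frequency is 406.7·√1.129 = 432.1367 Hz.
f_beat = |432.1367 − 406.7| = 25.44 Hz.

25.44 Hz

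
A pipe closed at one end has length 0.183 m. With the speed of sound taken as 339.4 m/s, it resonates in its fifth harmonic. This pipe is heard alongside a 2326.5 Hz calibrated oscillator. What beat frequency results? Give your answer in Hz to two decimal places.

8.19 Hz

Closed pipe (odd harmonics): f_n = n·v/(4L) = 5·339.4/(4·0.183) = 2318.3060 Hz.
f_beat = |2318.3060 − 2326.5| = 8.19 Hz.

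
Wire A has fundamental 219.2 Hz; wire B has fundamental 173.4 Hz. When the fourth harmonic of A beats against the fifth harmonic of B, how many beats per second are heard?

Fourth harmonic of the first: 4·219.2 = 876.8 Hz.
Fifth harmonic of the second: 5·173.4 = 867.0 Hz.
f_beat = |876.8 − 867.0| = 9.8 Hz.

9.8 Hz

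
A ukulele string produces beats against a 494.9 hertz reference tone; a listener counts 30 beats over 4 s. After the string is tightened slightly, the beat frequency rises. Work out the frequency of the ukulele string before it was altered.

Beat frequency = 30/4 = 7.5 Hz.
|f − 494.9| = 7.5, so the ukulele string was at either 487.4 Hz or 502.4 Hz.
Increasing tension raises a string's frequency; the adjustment raises the ukulele string's frequency.
The beat rate rose, so the adjustment moved the ukulele string further from 494.9 Hz — it was already above the reference.

502.4 Hz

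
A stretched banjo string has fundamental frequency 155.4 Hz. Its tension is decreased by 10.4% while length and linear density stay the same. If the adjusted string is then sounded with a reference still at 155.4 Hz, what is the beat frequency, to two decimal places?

For a string, f ∝ √T, so the new frequency is 155.4·√0.896 = 147.0974 Hz.
f_beat = |147.0974 − 155.4| = 8.30 Hz.

8.30 Hz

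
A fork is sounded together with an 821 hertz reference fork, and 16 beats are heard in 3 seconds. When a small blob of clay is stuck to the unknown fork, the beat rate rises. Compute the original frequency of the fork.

815.6667 Hz

Beat frequency = 16/3 = 5.3333 Hz.
|f − 821| = 5.3333, so the fork was at either 815.6667 Hz or 826.3333 Hz.
Adding mass to a fork lowers its frequency; the adjustment lowers the fork's frequency.
The beat rate rose, so the adjustment moved the fork further from 821 Hz — it was already below the reference.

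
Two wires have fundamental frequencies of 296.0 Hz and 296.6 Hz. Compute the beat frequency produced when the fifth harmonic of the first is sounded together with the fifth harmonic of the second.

3.0 Hz

Fifth harmonic of the first: 5·296.0 = 1480.0 Hz.
Fifth harmonic of the second: 5·296.6 = 1483.0 Hz.
f_beat = |1480.0 − 1483.0| = 3.0 Hz.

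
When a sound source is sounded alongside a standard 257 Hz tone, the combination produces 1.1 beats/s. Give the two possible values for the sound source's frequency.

255.9 Hz or 258.1 Hz

|f − 257| = 1.1, so f = 257 ± 1.1.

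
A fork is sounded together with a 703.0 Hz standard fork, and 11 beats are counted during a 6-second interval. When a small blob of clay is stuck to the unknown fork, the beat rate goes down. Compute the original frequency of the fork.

704.8333 Hz

Beat frequency = 11/6 = 1.8333 Hz.
|f − 703.0| = 1.8333, so the fork was at either 701.1667 Hz or 704.8333 Hz.
Adding mass to a fork lowers its frequency; the adjustment lowers the fork's frequency.
The beat rate fell, so the adjustment moved the fork toward 703.0 Hz — it must have started above the reference.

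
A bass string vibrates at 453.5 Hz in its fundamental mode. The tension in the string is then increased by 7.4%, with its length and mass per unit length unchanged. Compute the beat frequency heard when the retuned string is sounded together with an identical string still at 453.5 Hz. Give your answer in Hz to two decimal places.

16.48 Hz

For a string, f ∝ √T, so the new frequency is 453.5·√1.074 = 469.9801 Hz.
f_beat = |469.9801 − 453.5| = 16.48 Hz.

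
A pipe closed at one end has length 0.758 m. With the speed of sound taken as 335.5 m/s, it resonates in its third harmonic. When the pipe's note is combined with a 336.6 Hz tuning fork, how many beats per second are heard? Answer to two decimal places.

4.64 Hz

Closed pipe (odd harmonics): f_n = n·v/(4L) = 3·335.5/(4·0.758) = 331.9591 Hz.
f_beat = |331.9591 − 336.6| = 4.64 Hz.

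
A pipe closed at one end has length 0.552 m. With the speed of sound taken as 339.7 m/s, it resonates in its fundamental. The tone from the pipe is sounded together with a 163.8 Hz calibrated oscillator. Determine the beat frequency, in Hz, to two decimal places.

9.95 Hz

Closed pipe (odd harmonics): f_n = n·v/(4L) = 1·339.7/(4·0.552) = 153.8496 Hz.
f_beat = |153.8496 − 163.8| = 9.95 Hz.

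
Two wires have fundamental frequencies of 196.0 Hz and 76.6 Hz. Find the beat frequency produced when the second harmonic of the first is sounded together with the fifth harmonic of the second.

Second harmonic of the first: 2·196.0 = 392.0 Hz.
Fifth harmonic of the second: 5·76.6 = 383.0 Hz.
f_beat = |392.0 − 383.0| = 9.0 Hz.

9.0 Hz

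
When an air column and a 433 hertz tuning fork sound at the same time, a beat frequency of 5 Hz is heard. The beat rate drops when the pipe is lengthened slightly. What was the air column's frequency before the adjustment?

|f − 433| = 5, so the air column was at either 428 Hz or 438 Hz.
A longer pipe has a lower fundamental; the adjustment lowers the air column's frequency.
The beat rate fell, so the adjustment moved the air column toward 433 Hz — it must have started above the reference.

438 Hz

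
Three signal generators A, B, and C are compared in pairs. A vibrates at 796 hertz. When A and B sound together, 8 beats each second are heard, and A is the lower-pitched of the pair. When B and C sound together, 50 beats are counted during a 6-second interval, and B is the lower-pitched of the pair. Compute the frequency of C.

812.3333 Hz

B is above A, so f_B = 796 + 8 = 804 Hz.
B–C: Beat frequency = 50/6 = 8.3333 Hz.
C is above B, so f_C = 804 + 8.3333 = 812.3333 Hz.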